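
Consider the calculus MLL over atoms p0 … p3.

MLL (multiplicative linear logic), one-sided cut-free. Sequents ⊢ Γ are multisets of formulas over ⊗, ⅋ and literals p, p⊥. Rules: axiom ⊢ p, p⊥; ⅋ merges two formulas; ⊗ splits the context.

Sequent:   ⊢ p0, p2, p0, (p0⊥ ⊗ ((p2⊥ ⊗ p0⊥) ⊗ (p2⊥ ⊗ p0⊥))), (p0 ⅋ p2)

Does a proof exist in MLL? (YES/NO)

Derivation (root first):
[⅋]  ⊢ p0, p2, p0, (p0⊥ ⊗ ((p2⊥ ⊗ p0⊥) ⊗ (p2⊥ ⊗ p0⊥))), (p0 ⅋ p2)
  [⊗]  ⊢ p0, p2, p0, p2, p0, (p0⊥ ⊗ ((p2⊥ ⊗ p0⊥) ⊗ (p2⊥ ⊗ p0⊥)))
    [Ax]  ⊢ p0, p0⊥
    [⊗]  ⊢ p2, p0, p2, p0, ((p2⊥ ⊗ p0⊥) ⊗ (p2⊥ ⊗ p0⊥))
      [⊗]  ⊢ p2, p0, (p2⊥ ⊗ p0⊥)
        [Ax]  ⊢ p2, p2⊥
        [Ax]  ⊢ p0, p0⊥
      [⊗]  ⊢ p2, p0, (p2⊥ ⊗ p0⊥)
        [Ax]  ⊢ p2, p2⊥
        [Ax]  ⊢ p0, p0⊥

Result: YES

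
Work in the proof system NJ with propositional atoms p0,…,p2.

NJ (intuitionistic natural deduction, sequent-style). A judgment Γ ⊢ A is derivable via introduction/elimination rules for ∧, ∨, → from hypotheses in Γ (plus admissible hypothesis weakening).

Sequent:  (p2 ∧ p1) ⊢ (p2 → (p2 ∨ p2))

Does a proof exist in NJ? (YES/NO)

Proof tree:
[Wk] (p2 ∧ p1) ⊢ (p2 → (p2 ∨ p2))
  [→I]  ⊢ (p2 → (p2 ∨ p2))
    [∨I₂] p2 ⊢ (p2 ∨ p2)
      [Ax] p2 ⊢ p2

Result: YES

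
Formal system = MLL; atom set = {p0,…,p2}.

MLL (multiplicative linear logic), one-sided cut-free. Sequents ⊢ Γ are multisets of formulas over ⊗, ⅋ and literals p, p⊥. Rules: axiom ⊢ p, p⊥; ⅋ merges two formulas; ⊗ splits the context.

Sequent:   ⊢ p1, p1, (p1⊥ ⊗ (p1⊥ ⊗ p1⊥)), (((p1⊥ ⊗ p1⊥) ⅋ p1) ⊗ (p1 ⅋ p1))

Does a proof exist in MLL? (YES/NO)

Derivation trace:
[⊗]  ⊢ p1, p1, (p1⊥ ⊗ (p1⊥ ⊗ p1⊥)), (((p1⊥ ⊗ p1⊥) ⅋ p1) ⊗ (p1 ⅋ p1))
  [⅋]  ⊢ p1, ((p1⊥ ⊗ p1⊥) ⅋ p1)
    [⊗]  ⊢ p1, p1, (p1⊥ ⊗ p1⊥)
      [Ax]  ⊢ p1, p1⊥
      [Ax]  ⊢ p1, p1⊥
  [⅋]  ⊢ p1, (p1⊥ ⊗ (p1⊥ ⊗ p1⊥)), (p1 ⅋ p1)
    [⊗]  ⊢ p1, p1, p1, (p1⊥ ⊗ (p1⊥ ⊗ p1⊥))
      [Ax]  ⊢ p1, p1⊥
      [⊗]  ⊢ p1, p1, (p1⊥ ⊗ p1⊥)
        [Ax]  ⊢ p1, p1⊥
        [Ax]  ⊢ p1, p1⊥

Result: YES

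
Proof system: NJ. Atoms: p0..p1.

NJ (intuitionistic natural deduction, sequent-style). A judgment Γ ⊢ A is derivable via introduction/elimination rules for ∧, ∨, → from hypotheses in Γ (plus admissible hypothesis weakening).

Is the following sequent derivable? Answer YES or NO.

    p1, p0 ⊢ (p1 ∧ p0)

Proof tree:
[∧I] p1, p0 ⊢ (p1 ∧ p0)
  [→E] p1 ⊢ p1
    [→I]  ⊢ (p1 → p1)
      [Ax] p1 ⊢ p1
    [Ax] p1 ⊢ p1
  [Ax] p0 ⊢ p0

Result: YES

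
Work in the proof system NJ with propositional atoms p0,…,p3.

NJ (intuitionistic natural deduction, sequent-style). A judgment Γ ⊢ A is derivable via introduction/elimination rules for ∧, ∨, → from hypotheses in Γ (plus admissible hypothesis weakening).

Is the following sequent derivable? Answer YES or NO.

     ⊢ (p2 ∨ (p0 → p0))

Proof tree:
[∨I₂]  ⊢ (p2 ∨ (p0 → p0))
  [→I]  ⊢ (p0 → p0)
    [Ax] p0 ⊢ p0

Result: YES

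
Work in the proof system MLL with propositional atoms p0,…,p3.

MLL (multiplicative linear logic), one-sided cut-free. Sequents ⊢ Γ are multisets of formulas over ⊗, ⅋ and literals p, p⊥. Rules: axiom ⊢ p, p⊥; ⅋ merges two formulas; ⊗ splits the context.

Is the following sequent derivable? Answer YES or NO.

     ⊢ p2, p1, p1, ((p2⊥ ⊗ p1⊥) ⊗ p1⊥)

Proof tree:
[⊗]  ⊢ p2, p1, p1, ((p2⊥ ⊗ p1⊥) ⊗ p1⊥)
  [⊗]  ⊢ p2, p1, (p2⊥ ⊗ p1⊥)
    [Ax]  ⊢ p2, p2⊥
    [Ax]  ⊢ p1, p1⊥
  [Ax]  ⊢ p1, p1⊥

Result: YES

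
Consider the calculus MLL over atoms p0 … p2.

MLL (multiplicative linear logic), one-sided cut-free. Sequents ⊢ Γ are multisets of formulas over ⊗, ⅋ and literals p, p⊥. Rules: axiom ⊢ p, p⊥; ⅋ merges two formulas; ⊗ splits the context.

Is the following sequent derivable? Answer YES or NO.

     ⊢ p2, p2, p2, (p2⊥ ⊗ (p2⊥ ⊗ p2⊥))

Derivation (root first):
[⊗]  ⊢ p2, p2, p2, (p2⊥ ⊗ (p2⊥ ⊗ p2⊥))
  [Ax]  ⊢ p2, p2⊥
  [⊗]  ⊢ p2, p2, (p2⊥ ⊗ p2⊥)
    [Ax]  ⊢ p2, p2⊥
    [Ax]  ⊢ p2, p2⊥

Result: YES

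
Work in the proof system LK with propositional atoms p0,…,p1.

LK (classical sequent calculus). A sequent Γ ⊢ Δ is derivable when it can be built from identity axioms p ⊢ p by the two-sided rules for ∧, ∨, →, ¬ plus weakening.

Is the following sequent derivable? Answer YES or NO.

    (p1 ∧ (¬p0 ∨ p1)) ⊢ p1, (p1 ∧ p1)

Derivation trace:
[∧L] (p1 ∧ (¬p0 ∨ p1)) ⊢ p1, (p1 ∧ p1)
  [∨L] p1, (¬p0 ∨ p1) ⊢ p1, (p1 ∧ p1)
    [¬L] p1, ¬p0 ⊢ p1
      [WR] p1 ⊢ p1, p0
        [Ax] p1 ⊢ p1
    [∧R] p1 ⊢ (p1 ∧ p1)
      [Ax] p1 ⊢ p1
      [Ax] p1 ⊢ p1

Result: YES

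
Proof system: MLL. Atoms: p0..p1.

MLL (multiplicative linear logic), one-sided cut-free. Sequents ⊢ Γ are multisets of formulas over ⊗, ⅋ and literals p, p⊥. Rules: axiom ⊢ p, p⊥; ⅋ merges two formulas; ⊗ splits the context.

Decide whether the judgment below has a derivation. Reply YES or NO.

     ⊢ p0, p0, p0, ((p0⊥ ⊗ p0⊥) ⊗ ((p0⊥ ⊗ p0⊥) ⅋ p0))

Derivation (root first):
[⊗]  ⊢ p0, p0, p0, ((p0⊥ ⊗ p0⊥) ⊗ ((p0⊥ ⊗ p0⊥) ⅋ p0))
  [⊗]  ⊢ p0, p0, (p0⊥ ⊗ p0⊥)
    [Ax]  ⊢ p0, p0⊥
    [Ax]  ⊢ p0, p0⊥
  [⅋]  ⊢ p0, ((p0⊥ ⊗ p0⊥) ⅋ p0)
    [⊗]  ⊢ p0, p0, (p0⊥ ⊗ p0⊥)
      [Ax]  ⊢ p0, p0⊥
      [Ax]  ⊢ p0, p0⊥

Result: YES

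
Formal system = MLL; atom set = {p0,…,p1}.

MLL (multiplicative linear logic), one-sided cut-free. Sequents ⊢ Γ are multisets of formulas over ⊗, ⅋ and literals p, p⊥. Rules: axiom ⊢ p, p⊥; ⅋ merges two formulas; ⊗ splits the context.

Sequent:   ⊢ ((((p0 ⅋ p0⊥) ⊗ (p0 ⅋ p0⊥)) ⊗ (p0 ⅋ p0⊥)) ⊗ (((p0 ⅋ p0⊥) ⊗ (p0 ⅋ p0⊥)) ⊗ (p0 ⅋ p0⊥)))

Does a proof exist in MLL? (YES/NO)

Derivation (root first):
[⊗]  ⊢ ((((p0 ⅋ p0⊥) ⊗ (p0 ⅋ p0⊥)) ⊗ (p0 ⅋ p0⊥)) ⊗ (((p0 ⅋ p0⊥) ⊗ (p0 ⅋ p0⊥)) ⊗ (p0 ⅋ p0⊥)))
  [⊗]  ⊢ (((p0 ⅋ p0⊥) ⊗ (p0 ⅋ p0⊥)) ⊗ (p0 ⅋ p0⊥))
    [⊗]  ⊢ ((p0 ⅋ p0⊥) ⊗ (p0 ⅋ p0⊥))
      [⅋]  ⊢ (p0 ⅋ p0⊥)
        [Ax]  ⊢ p0, p0⊥
      [⅋]  ⊢ (p0 ⅋ p0⊥)
        [Ax]  ⊢ p0, p0⊥
    [⅋]  ⊢ (p0 ⅋ p0⊥)
      [Ax]  ⊢ p0, p0⊥
  [⊗]  ⊢ (((p0 ⅋ p0⊥) ⊗ (p0 ⅋ p0⊥)) ⊗ (p0 ⅋ p0⊥))
    [⊗]  ⊢ ((p0 ⅋ p0⊥) ⊗ (p0 ⅋ p0⊥))
      [⅋]  ⊢ (p0 ⅋ p0⊥)
        [Ax]  ⊢ p0, p0⊥
      [⅋]  ⊢ (p0 ⅋ p0⊥)
        [Ax]  ⊢ p0, p0⊥
    [⅋]  ⊢ (p0 ⅋ p0⊥)
      [Ax]  ⊢ p0, p0⊥

Result: YES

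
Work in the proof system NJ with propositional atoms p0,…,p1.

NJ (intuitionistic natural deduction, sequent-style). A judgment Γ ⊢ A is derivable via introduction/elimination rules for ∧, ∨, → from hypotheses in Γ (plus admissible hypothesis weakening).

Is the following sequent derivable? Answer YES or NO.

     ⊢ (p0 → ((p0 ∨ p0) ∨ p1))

Derivation (root first):
[→I]  ⊢ (p0 → ((p0 ∨ p0) ∨ p1))
  [∨I₁] p0 ⊢ ((p0 ∨ p0) ∨ p1)
    [∨I₁] p0 ⊢ (p0 ∨ p0)
      [Ax] p0 ⊢ p0

Result: YES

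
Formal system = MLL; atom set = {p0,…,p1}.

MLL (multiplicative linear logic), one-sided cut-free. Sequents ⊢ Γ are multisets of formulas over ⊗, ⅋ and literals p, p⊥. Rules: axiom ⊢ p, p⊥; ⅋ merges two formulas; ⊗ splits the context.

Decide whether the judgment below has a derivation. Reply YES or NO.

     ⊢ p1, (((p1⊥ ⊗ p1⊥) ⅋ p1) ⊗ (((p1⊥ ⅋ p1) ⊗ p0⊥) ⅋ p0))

Derivation (root first):
[⊗]  ⊢ p1, (((p1⊥ ⊗ p1⊥) ⅋ p1) ⊗ (((p1⊥ ⅋ p1) ⊗ p0⊥) ⅋ p0))
  [⅋]  ⊢ p1, ((p1⊥ ⊗ p1⊥) ⅋ p1)
    [⊗]  ⊢ p1, p1, (p1⊥ ⊗ p1⊥)
      [Ax]  ⊢ p1, p1⊥
      [Ax]  ⊢ p1, p1⊥
  [⅋]  ⊢ (((p1⊥ ⅋ p1) ⊗ p0⊥) ⅋ p0)
    [⊗]  ⊢ p0, ((p1⊥ ⅋ p1) ⊗ p0⊥)
      [⅋]  ⊢ (p1⊥ ⅋ p1)
        [Ax]  ⊢ p1, p1⊥
      [Ax]  ⊢ p0, p0⊥

Result: YES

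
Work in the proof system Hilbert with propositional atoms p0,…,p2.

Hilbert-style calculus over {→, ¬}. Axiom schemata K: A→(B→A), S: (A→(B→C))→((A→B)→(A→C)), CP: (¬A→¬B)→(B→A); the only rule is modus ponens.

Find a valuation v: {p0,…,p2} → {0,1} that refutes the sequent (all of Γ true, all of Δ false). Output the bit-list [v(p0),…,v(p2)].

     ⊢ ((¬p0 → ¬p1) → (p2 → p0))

Truth-table refutation:
  v=000: Γ:[] Δ:[((¬p0 → ¬p1) → (p2 → p0))=T] refutes=False
  v=001: Γ:[] Δ:[((¬p0 → ¬p1) → (p2 → p0))=F] refutes=True  ← countermodel

Result: [0, 0, 1]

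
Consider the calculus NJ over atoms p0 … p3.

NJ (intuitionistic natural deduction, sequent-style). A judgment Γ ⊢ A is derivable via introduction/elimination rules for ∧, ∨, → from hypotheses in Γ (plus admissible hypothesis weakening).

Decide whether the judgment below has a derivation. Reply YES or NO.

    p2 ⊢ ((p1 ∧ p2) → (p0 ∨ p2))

Derivation trace:
[→I] p2 ⊢ ((p1 ∧ p2) → (p0 ∨ p2))
  [∨I₂] p2, (p1 ∧ p2) ⊢ (p0 ∨ p2)
    [Wk] p2, (p1 ∧ p2) ⊢ p2
      [Ax] p2 ⊢ p2

Result: YES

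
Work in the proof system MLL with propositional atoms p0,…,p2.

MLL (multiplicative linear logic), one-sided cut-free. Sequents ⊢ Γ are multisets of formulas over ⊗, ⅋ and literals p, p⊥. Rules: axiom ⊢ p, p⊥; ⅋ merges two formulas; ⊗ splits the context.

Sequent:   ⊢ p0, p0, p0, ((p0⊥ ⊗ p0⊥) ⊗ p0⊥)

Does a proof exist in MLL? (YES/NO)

Proof tree:
[⊗]  ⊢ p0, p0, p0, ((p0⊥ ⊗ p0⊥) ⊗ p0⊥)
  [⊗]  ⊢ p0, p0, (p0⊥ ⊗ p0⊥)
    [Ax]  ⊢ p0, p0⊥
    [Ax]  ⊢ p0, p0⊥
  [Ax]  ⊢ p0, p0⊥

Result: YES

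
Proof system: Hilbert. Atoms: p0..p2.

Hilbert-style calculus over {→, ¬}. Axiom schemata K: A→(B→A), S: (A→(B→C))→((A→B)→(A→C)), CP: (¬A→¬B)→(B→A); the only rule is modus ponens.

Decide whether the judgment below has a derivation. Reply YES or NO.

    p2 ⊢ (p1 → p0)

Search for a countermodel by truth-table:
  v=000: Γ:[p2=F] Δ:[(p1 → p0)=T] refutes=False
  v=001: Γ:[p2=T] Δ:[(p1 → p0)=T] refutes=False
  v=010: Γ:[p2=F] Δ:[(p1 → p0)=F] refutes=False
  v=011: Γ:[p2=T] Δ:[(p1 → p0)=F] refutes=True  ← countermodel

Result: NO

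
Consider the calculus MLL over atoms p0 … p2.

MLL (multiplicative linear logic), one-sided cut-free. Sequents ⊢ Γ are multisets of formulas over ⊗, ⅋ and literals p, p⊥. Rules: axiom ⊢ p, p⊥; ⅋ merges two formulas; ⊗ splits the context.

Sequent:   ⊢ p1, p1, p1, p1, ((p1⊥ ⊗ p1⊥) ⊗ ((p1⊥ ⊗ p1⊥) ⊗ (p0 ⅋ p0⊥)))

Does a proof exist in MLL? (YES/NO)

Derivation trace:
[⊗]  ⊢ p1, p1, p1, p1, ((p1⊥ ⊗ p1⊥) ⊗ ((p1⊥ ⊗ p1⊥) ⊗ (p0 ⅋ p0⊥)))
  [⊗]  ⊢ p1, p1, (p1⊥ ⊗ p1⊥)
    [Ax]  ⊢ p1, p1⊥
    [Ax]  ⊢ p1, p1⊥
  [⊗]  ⊢ p1, p1, ((p1⊥ ⊗ p1⊥) ⊗ (p0 ⅋ p0⊥))
    [⊗]  ⊢ p1, p1, (p1⊥ ⊗ p1⊥)
      [Ax]  ⊢ p1, p1⊥
      [Ax]  ⊢ p1, p1⊥
    [⅋]  ⊢ (p0 ⅋ p0⊥)
      [Ax]  ⊢ p0, p0⊥

Result: YES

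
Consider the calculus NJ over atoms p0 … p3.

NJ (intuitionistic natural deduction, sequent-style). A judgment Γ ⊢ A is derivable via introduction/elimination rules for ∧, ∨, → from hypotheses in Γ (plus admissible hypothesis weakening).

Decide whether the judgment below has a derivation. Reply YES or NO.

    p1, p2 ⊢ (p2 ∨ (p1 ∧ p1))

Proof tree:
[∨I₂] p1, p2 ⊢ (p2 ∨ (p1 ∧ p1))
  [∧I] p1, p2 ⊢ (p1 ∧ p1)
    [Ax] p1 ⊢ p1
    [Wk] p1, p2 ⊢ p1
      [Ax] p1 ⊢ p1

Result: YES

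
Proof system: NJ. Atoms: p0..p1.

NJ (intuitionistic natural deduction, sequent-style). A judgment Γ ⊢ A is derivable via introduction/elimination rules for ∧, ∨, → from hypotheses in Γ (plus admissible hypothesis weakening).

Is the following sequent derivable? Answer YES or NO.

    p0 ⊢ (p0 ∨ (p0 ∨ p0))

Proof tree:
[∨I₂] p0 ⊢ (p0 ∨ (p0 ∨ p0))
  [∨I₂] p0 ⊢ (p0 ∨ p0)
    [Ax] p0 ⊢ p0

Result: YES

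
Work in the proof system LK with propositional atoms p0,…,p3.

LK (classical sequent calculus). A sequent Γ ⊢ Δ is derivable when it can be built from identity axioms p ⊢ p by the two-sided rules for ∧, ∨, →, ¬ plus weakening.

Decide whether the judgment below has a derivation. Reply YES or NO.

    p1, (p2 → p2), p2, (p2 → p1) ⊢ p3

Enumerate valuations to refute Γ ⊢ Δ:
  v=0000: Γ:[p1=F, (p2 → p2)=T, p2=F, (p2 → p1)=T] Δ:[p3=F] refutes=False
  v=0001: Γ:[p1=F, (p2 → p2)=T, p2=F, (p2 → p1)=T] Δ:[p3=T] refutes=False
  v=0010: Γ:[p1=F, (p2 → p2)=T, p2=T, (p2 → p1)=F] Δ:[p3=F] refutes=False
  v=0011: Γ:[p1=F, (p2 → p2)=T, p2=T, (p2 → p1)=F] Δ:[p3=T] refutes=False
  v=0100: Γ:[p1=T, (p2 → p2)=T, p2=F, (p2 → p1)=T] Δ:[p3=F] refutes=False
  v=0101: Γ:[p1=T, (p2 → p2)=T, p2=F, (p2 → p1)=T] Δ:[p3=T] refutes=False
  v=0110: Γ:[p1=T, (p2 → p2)=T, p2=T, (p2 → p1)=T] Δ:[p3=F] refutes=True  ← countermodel

Result: NO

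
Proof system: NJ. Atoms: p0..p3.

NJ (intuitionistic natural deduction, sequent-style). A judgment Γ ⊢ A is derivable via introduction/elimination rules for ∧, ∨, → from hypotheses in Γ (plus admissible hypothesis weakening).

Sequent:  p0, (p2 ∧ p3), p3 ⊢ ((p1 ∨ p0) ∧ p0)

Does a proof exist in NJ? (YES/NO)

Derivation trace:
[Wk] p0, (p2 ∧ p3), p3 ⊢ ((p1 ∨ p0) ∧ p0)
  [Wk] p0, (p2 ∧ p3) ⊢ ((p1 ∨ p0) ∧ p0)
    [∧I] p0 ⊢ ((p1 ∨ p0) ∧ p0)
      [∨I₂] p0 ⊢ (p1 ∨ p0)
        [Ax] p0 ⊢ p0
      [Ax] p0 ⊢ p0

Result: YES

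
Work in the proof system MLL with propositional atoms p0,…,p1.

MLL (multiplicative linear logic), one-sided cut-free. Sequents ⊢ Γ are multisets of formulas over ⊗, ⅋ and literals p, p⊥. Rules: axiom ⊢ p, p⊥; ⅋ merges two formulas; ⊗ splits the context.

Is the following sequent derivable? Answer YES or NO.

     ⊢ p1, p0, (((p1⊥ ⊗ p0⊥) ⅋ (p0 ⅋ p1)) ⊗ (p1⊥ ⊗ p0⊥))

Derivation (root first):
[⊗]  ⊢ p1, p0, (((p1⊥ ⊗ p0⊥) ⅋ (p0 ⅋ p1)) ⊗ (p1⊥ ⊗ p0⊥))
  [⅋]  ⊢ ((p1⊥ ⊗ p0⊥) ⅋ (p0 ⅋ p1))
    [⅋]  ⊢ (p1⊥ ⊗ p0⊥), (p0 ⅋ p1)
      [⊗]  ⊢ p1, p0, (p1⊥ ⊗ p0⊥)
        [Ax]  ⊢ p1, p1⊥
        [Ax]  ⊢ p0, p0⊥
  [⊗]  ⊢ p1, p0, (p1⊥ ⊗ p0⊥)
    [Ax]  ⊢ p1, p1⊥
    [Ax]  ⊢ p0, p0⊥

Result: YES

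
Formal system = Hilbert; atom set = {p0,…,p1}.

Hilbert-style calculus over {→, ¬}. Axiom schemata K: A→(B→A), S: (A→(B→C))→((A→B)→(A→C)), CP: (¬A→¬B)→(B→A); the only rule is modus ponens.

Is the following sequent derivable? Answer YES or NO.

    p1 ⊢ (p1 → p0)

Enumerate valuations to refute Γ ⊢ Δ:
  v=00: Γ:[p1=F] Δ:[(p1 → p0)=T] refutes=False
  v=01: Γ:[p1=T] Δ:[(p1 → p0)=F] refutes=True  ← countermodel

Result: NO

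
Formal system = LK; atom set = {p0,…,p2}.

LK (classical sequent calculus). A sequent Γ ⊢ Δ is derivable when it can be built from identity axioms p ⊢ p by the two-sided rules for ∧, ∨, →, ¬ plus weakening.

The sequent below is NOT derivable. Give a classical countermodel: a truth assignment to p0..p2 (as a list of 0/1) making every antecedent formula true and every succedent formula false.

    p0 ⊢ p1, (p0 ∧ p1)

Search for a countermodel by truth-table:
  v=000: Γ:[p0=F] Δ:[p1=F, (p0 ∧ p1)=F] refutes=False
  v=001: Γ:[p0=F] Δ:[p1=F, (p0 ∧ p1)=F] refutes=False
  v=010: Γ:[p0=F] Δ:[p1=T, (p0 ∧ p1)=F] refutes=False
  v=011: Γ:[p0=F] Δ:[p1=T, (p0 ∧ p1)=F] refutes=False
  v=100: Γ:[p0=T] Δ:[p1=F, (p0 ∧ p1)=F] refutes=True  ← countermodel

Result: [1, 0, 0]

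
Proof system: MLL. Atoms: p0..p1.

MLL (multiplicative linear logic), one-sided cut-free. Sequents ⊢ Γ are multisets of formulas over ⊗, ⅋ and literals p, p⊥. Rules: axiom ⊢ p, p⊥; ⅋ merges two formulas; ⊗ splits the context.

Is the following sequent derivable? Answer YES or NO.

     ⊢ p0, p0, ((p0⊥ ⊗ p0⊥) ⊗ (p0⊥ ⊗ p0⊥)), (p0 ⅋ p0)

Derivation trace:
[⅋]  ⊢ p0, p0, ((p0⊥ ⊗ p0⊥) ⊗ (p0⊥ ⊗ p0⊥)), (p0 ⅋ p0)
  [⊗]  ⊢ p0, p0, p0, p0, ((p0⊥ ⊗ p0⊥) ⊗ (p0⊥ ⊗ p0⊥))
    [⊗]  ⊢ p0, p0, (p0⊥ ⊗ p0⊥)
      [Ax]  ⊢ p0, p0⊥
      [Ax]  ⊢ p0, p0⊥
    [⊗]  ⊢ p0, p0, (p0⊥ ⊗ p0⊥)
      [Ax]  ⊢ p0, p0⊥
      [Ax]  ⊢ p0, p0⊥

Result: YES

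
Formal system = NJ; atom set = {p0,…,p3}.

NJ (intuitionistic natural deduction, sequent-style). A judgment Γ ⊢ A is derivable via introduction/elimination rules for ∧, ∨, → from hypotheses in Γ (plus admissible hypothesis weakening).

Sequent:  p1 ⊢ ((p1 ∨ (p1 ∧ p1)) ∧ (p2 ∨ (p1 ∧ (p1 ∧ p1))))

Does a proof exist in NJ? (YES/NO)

Proof tree:
[∧I] p1 ⊢ ((p1 ∨ (p1 ∧ p1)) ∧ (p2 ∨ (p1 ∧ (p1 ∧ p1))))
  [∨I₂] p1 ⊢ (p1 ∨ (p1 ∧ p1))
    [∧I] p1 ⊢ (p1 ∧ p1)
      [Ax] p1 ⊢ p1
      [Ax] p1 ⊢ p1
  [∨I₂] p1 ⊢ (p2 ∨ (p1 ∧ (p1 ∧ p1)))
    [∧I] p1 ⊢ (p1 ∧ (p1 ∧ p1))
      [Ax] p1 ⊢ p1
      [∧I] p1 ⊢ (p1 ∧ p1)
        [Ax] p1 ⊢ p1
        [Ax] p1 ⊢ p1

Result: YES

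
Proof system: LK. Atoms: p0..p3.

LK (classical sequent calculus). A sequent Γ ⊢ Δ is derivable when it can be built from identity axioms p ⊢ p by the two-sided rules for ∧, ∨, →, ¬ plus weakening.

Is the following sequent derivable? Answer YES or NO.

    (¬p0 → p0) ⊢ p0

Proof tree:
[→L] (¬p0 → p0) ⊢ p0
  [¬R]  ⊢ p0, ¬p0
    [Ax] p0 ⊢ p0
  [Ax] p0 ⊢ p0

Result: YES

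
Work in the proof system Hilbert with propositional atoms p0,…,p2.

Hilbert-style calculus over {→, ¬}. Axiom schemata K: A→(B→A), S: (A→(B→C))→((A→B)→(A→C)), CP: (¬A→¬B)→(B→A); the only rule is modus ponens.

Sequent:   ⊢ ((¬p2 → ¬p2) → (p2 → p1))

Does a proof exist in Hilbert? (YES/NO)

Search for a countermodel by truth-table:
  v=000: Γ:[] Δ:[((¬p2 → ¬p2) → (p2 → p1))=T] refutes=False
  v=001: Γ:[] Δ:[((¬p2 → ¬p2) → (p2 → p1))=F] refutes=True  ← countermodel

Result: NO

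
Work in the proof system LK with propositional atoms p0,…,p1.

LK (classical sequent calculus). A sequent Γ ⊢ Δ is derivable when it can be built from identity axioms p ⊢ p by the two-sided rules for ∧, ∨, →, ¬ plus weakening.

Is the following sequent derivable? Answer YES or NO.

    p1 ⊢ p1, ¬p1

Proof tree:
[¬R] p1 ⊢ p1, ¬p1
  [WL] p1, p1 ⊢ p1
    [Ax] p1 ⊢ p1

Result: YES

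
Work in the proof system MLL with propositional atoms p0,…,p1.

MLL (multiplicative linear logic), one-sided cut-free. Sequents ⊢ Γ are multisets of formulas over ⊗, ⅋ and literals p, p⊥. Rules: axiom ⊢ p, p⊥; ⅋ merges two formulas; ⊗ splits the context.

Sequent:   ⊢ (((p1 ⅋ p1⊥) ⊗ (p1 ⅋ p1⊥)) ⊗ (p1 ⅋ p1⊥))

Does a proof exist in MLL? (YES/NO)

Proof tree:
[⊗]  ⊢ (((p1 ⅋ p1⊥) ⊗ (p1 ⅋ p1⊥)) ⊗ (p1 ⅋ p1⊥))
  [⊗]  ⊢ ((p1 ⅋ p1⊥) ⊗ (p1 ⅋ p1⊥))
    [⅋]  ⊢ (p1 ⅋ p1⊥)
      [Ax]  ⊢ p1, p1⊥
    [⅋]  ⊢ (p1 ⅋ p1⊥)
      [Ax]  ⊢ p1, p1⊥
  [⅋]  ⊢ (p1 ⅋ p1⊥)
    [Ax]  ⊢ p1, p1⊥

Result: YES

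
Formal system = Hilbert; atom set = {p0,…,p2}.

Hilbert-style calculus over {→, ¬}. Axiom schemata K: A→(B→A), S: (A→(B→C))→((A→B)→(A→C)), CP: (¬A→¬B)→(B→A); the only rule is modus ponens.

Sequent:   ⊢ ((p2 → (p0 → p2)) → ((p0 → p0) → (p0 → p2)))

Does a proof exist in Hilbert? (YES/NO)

Enumerate valuations to refute Γ ⊢ Δ:
  v=000: Γ:[] Δ:[((p2 → (p0 → p2)) → ((p0 → p0) → (p0 → p2)))=T] refutes=False
  v=001: Γ:[] Δ:[((p2 → (p0 → p2)) → ((p0 → p0) → (p0 → p2)))=T] refutes=False
  v=010: Γ:[] Δ:[((p2 → (p0 → p2)) → ((p0 → p0) → (p0 → p2)))=T] refutes=False
  v=011: Γ:[] Δ:[((p2 → (p0 → p2)) → ((p0 → p0) → (p0 → p2)))=T] refutes=False
  v=100: Γ:[] Δ:[((p2 → (p0 → p2)) → ((p0 → p0) → (p0 → p2)))=F] refutes=True  ← countermodel

Result: NO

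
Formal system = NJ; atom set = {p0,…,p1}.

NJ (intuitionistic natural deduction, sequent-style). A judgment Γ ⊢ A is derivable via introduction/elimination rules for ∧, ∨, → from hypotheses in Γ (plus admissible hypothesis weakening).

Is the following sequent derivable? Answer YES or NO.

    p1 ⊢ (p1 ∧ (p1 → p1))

Derivation (root first):
[∧I] p1 ⊢ (p1 ∧ (p1 → p1))
  [Ax] p1 ⊢ p1
  [→I]  ⊢ (p1 → p1)
    [Ax] p1 ⊢ p1

Result: YES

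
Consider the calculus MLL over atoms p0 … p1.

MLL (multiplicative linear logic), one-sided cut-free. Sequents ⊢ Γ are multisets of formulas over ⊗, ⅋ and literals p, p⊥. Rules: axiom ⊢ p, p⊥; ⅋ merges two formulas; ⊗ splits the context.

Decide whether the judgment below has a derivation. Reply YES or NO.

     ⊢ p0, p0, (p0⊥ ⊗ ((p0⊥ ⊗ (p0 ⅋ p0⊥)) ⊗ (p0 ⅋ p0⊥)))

Derivation trace:
[⊗]  ⊢ p0, p0, (p0⊥ ⊗ ((p0⊥ ⊗ (p0 ⅋ p0⊥)) ⊗ (p0 ⅋ p0⊥)))
  [Ax]  ⊢ p0, p0⊥
  [⊗]  ⊢ p0, ((p0⊥ ⊗ (p0 ⅋ p0⊥)) ⊗ (p0 ⅋ p0⊥))
    [⊗]  ⊢ p0, (p0⊥ ⊗ (p0 ⅋ p0⊥))
      [Ax]  ⊢ p0, p0⊥
      [⅋]  ⊢ (p0 ⅋ p0⊥)
        [Ax]  ⊢ p0, p0⊥
    [⅋]  ⊢ (p0 ⅋ p0⊥)
      [Ax]  ⊢ p0, p0⊥

Result: YES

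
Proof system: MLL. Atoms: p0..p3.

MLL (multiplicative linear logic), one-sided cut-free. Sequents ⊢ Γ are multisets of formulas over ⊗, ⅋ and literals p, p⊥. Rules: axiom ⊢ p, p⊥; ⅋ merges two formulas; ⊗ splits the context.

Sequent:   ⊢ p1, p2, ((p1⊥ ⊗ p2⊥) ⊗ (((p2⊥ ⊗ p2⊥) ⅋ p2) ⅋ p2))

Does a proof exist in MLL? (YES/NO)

Proof tree:
[⊗]  ⊢ p1, p2, ((p1⊥ ⊗ p2⊥) ⊗ (((p2⊥ ⊗ p2⊥) ⅋ p2) ⅋ p2))
  [⊗]  ⊢ p1, p2, (p1⊥ ⊗ p2⊥)
    [Ax]  ⊢ p1, p1⊥
    [Ax]  ⊢ p2, p2⊥
  [⅋]  ⊢ (((p2⊥ ⊗ p2⊥) ⅋ p2) ⅋ p2)
    [⅋]  ⊢ p2, ((p2⊥ ⊗ p2⊥) ⅋ p2)
      [⊗]  ⊢ p2, p2, (p2⊥ ⊗ p2⊥)
        [Ax]  ⊢ p2, p2⊥
        [Ax]  ⊢ p2, p2⊥

Result: YES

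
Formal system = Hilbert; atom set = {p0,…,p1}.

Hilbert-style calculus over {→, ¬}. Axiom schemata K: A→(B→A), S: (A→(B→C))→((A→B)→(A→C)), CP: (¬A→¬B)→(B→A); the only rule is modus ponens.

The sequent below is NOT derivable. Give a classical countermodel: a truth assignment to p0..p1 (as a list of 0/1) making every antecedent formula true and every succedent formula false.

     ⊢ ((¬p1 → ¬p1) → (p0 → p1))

Enumerate valuations to refute Γ ⊢ Δ:
  v=00: Γ:[] Δ:[((¬p1 → ¬p1) → (p0 → p1))=T] refutes=False
  v=01: Γ:[] Δ:[((¬p1 → ¬p1) → (p0 → p1))=T] refutes=False
  v=10: Γ:[] Δ:[((¬p1 → ¬p1) → (p0 → p1))=F] refutes=True  ← countermodel

Result: [1, 0]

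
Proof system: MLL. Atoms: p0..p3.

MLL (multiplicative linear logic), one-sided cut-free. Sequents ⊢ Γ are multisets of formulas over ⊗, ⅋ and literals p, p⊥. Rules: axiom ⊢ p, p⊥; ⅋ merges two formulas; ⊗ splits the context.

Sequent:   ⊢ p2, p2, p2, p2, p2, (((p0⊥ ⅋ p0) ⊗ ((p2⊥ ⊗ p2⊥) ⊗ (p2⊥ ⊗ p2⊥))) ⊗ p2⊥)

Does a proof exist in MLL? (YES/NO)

Derivation (root first):
[⊗]  ⊢ p2, p2, p2, p2, p2, (((p0⊥ ⅋ p0) ⊗ ((p2⊥ ⊗ p2⊥) ⊗ (p2⊥ ⊗ p2⊥))) ⊗ p2⊥)
  [⊗]  ⊢ p2, p2, p2, p2, ((p0⊥ ⅋ p0) ⊗ ((p2⊥ ⊗ p2⊥) ⊗ (p2⊥ ⊗ p2⊥)))
    [⅋]  ⊢ (p0⊥ ⅋ p0)
      [Ax]  ⊢ p0, p0⊥
    [⊗]  ⊢ p2, p2, p2, p2, ((p2⊥ ⊗ p2⊥) ⊗ (p2⊥ ⊗ p2⊥))
      [⊗]  ⊢ p2, p2, (p2⊥ ⊗ p2⊥)
        [Ax]  ⊢ p2, p2⊥
        [Ax]  ⊢ p2, p2⊥
      [⊗]  ⊢ p2, p2, (p2⊥ ⊗ p2⊥)
        [Ax]  ⊢ p2, p2⊥
        [Ax]  ⊢ p2, p2⊥
  [Ax]  ⊢ p2, p2⊥

Result: YES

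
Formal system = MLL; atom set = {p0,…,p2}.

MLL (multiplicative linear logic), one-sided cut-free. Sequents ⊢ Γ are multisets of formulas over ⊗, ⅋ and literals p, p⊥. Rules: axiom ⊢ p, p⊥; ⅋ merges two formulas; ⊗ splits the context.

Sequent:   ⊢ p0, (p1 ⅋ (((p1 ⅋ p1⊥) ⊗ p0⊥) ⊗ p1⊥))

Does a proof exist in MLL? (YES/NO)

Proof tree:
[⅋]  ⊢ p0, (p1 ⅋ (((p1 ⅋ p1⊥) ⊗ p0⊥) ⊗ p1⊥))
  [⊗]  ⊢ p0, p1, (((p1 ⅋ p1⊥) ⊗ p0⊥) ⊗ p1⊥)
    [⊗]  ⊢ p0, ((p1 ⅋ p1⊥) ⊗ p0⊥)
      [⅋]  ⊢ (p1 ⅋ p1⊥)
        [Ax]  ⊢ p1, p1⊥
      [Ax]  ⊢ p0, p0⊥
    [Ax]  ⊢ p1, p1⊥

Result: YES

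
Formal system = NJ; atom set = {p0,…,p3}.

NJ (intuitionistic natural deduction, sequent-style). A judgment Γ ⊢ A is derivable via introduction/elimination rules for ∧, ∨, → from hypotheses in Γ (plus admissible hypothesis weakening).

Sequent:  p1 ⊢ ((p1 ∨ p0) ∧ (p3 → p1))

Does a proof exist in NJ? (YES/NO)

Derivation trace:
[∧I] p1 ⊢ ((p1 ∨ p0) ∧ (p3 → p1))
  [∨I₁] p1 ⊢ (p1 ∨ p0)
    [Ax] p1 ⊢ p1
  [→I] p1 ⊢ (p3 → p1)
    [Wk] p1, p3 ⊢ p1
      [Ax] p1 ⊢ p1

Result: YES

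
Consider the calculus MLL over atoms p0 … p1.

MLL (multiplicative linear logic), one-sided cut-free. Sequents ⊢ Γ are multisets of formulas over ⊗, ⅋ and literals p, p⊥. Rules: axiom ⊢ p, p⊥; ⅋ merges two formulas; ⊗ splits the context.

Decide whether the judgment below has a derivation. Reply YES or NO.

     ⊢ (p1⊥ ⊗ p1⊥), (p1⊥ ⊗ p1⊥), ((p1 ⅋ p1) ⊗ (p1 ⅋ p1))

Proof tree:
[⊗]  ⊢ (p1⊥ ⊗ p1⊥), (p1⊥ ⊗ p1⊥), ((p1 ⅋ p1) ⊗ (p1 ⅋ p1))
  [⅋]  ⊢ (p1⊥ ⊗ p1⊥), (p1 ⅋ p1)
    [⊗]  ⊢ p1, p1, (p1⊥ ⊗ p1⊥)
      [Ax]  ⊢ p1, p1⊥
      [Ax]  ⊢ p1, p1⊥
  [⅋]  ⊢ (p1⊥ ⊗ p1⊥), (p1 ⅋ p1)
    [⊗]  ⊢ p1, p1, (p1⊥ ⊗ p1⊥)
      [Ax]  ⊢ p1, p1⊥
      [Ax]  ⊢ p1, p1⊥

Result: YES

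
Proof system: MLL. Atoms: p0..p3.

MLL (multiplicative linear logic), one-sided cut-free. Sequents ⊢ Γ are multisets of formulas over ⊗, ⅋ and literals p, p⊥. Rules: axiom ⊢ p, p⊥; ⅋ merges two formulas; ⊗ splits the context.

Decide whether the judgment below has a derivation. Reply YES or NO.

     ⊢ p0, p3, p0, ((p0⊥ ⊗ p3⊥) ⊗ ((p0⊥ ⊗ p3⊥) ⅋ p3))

Derivation (root first):
[⊗]  ⊢ p0, p3, p0, ((p0⊥ ⊗ p3⊥) ⊗ ((p0⊥ ⊗ p3⊥) ⅋ p3))
  [⊗]  ⊢ p0, p3, (p0⊥ ⊗ p3⊥)
    [Ax]  ⊢ p0, p0⊥
    [Ax]  ⊢ p3, p3⊥
  [⅋]  ⊢ p0, ((p0⊥ ⊗ p3⊥) ⅋ p3)
    [⊗]  ⊢ p0, p3, (p0⊥ ⊗ p3⊥)
      [Ax]  ⊢ p0, p0⊥
      [Ax]  ⊢ p3, p3⊥

Result: YES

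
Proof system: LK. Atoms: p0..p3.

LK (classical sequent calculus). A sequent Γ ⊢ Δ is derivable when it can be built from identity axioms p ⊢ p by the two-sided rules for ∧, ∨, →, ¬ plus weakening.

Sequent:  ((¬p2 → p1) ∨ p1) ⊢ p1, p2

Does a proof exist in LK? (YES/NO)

Derivation trace:
[∨L] ((¬p2 → p1) ∨ p1) ⊢ p1, p2
  [→L] (¬p2 → p1) ⊢ p1, p2
    [¬R]  ⊢ p2, ¬p2
      [Ax] p2 ⊢ p2
    [Ax] p1 ⊢ p1
  [Ax] p1 ⊢ p1

Result: YES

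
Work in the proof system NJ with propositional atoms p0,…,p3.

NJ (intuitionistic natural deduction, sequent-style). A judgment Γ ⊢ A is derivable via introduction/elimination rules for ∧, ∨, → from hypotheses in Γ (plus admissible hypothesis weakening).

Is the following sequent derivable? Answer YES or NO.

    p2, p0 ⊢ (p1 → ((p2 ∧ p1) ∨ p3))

Proof tree:
[Wk] p2, p0 ⊢ (p1 → ((p2 ∧ p1) ∨ p3))
  [→I] p2 ⊢ (p1 → ((p2 ∧ p1) ∨ p3))
    [∨I₁] p1, p2 ⊢ ((p2 ∧ p1) ∨ p3)
      [∧I] p1, p2 ⊢ (p2 ∧ p1)
        [Ax] p2 ⊢ p2
        [Ax] p1 ⊢ p1

Result: YES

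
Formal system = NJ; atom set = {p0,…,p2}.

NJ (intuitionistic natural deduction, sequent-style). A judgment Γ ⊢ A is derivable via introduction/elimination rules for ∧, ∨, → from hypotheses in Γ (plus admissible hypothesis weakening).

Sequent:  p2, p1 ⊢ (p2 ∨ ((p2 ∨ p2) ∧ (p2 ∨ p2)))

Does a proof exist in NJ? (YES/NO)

Derivation trace:
[∨I₂] p2, p1 ⊢ (p2 ∨ ((p2 ∨ p2) ∧ (p2 ∨ p2)))
  [Wk] p2, p1 ⊢ ((p2 ∨ p2) ∧ (p2 ∨ p2))
    [∧I] p2 ⊢ ((p2 ∨ p2) ∧ (p2 ∨ p2))
      [∨I₁] p2 ⊢ (p2 ∨ p2)
        [Ax] p2 ⊢ p2
      [∨I₁] p2 ⊢ (p2 ∨ p2)
        [Ax] p2 ⊢ p2

Result: YES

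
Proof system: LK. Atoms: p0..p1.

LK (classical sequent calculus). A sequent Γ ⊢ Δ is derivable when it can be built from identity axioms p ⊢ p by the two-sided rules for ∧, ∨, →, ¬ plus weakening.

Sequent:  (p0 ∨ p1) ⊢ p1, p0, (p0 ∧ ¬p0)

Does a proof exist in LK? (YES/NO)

Derivation trace:
[∧R] (p0 ∨ p1) ⊢ p1, p0, (p0 ∧ ¬p0)
  [WR] (p0 ∨ p1) ⊢ p1, p0, p0
    [∨L] (p0 ∨ p1) ⊢ p1, p0
      [Ax] p0 ⊢ p0
      [Ax] p1 ⊢ p1
  [¬R]  ⊢ p0, ¬p0
    [Ax] p0 ⊢ p0

Result: YES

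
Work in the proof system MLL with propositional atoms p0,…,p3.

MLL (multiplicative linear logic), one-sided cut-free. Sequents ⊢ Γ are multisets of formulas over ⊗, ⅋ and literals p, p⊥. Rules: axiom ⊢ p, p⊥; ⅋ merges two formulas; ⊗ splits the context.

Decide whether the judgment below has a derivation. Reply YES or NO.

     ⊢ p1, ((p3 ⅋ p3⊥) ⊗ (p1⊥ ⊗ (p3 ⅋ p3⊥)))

Proof tree:
[⊗]  ⊢ p1, ((p3 ⅋ p3⊥) ⊗ (p1⊥ ⊗ (p3 ⅋ p3⊥)))
  [⅋]  ⊢ (p3 ⅋ p3⊥)
    [Ax]  ⊢ p3, p3⊥
  [⊗]  ⊢ p1, (p1⊥ ⊗ (p3 ⅋ p3⊥))
    [Ax]  ⊢ p1, p1⊥
    [⅋]  ⊢ (p3 ⅋ p3⊥)
      [Ax]  ⊢ p3, p3⊥

Result: YES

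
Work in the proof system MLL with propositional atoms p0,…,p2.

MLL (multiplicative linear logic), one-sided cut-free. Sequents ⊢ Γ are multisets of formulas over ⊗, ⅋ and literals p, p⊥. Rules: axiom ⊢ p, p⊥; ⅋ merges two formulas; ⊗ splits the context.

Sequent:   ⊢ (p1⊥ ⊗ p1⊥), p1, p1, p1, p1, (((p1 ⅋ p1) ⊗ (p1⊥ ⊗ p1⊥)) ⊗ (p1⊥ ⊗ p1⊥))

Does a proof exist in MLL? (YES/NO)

Derivation (root first):
[⊗]  ⊢ (p1⊥ ⊗ p1⊥), p1, p1, p1, p1, (((p1 ⅋ p1) ⊗ (p1⊥ ⊗ p1⊥)) ⊗ (p1⊥ ⊗ p1⊥))
  [⊗]  ⊢ (p1⊥ ⊗ p1⊥), p1, p1, ((p1 ⅋ p1) ⊗ (p1⊥ ⊗ p1⊥))
    [⅋]  ⊢ (p1⊥ ⊗ p1⊥), (p1 ⅋ p1)
      [⊗]  ⊢ p1, p1, (p1⊥ ⊗ p1⊥)
        [Ax]  ⊢ p1, p1⊥
        [Ax]  ⊢ p1, p1⊥
    [⊗]  ⊢ p1, p1, (p1⊥ ⊗ p1⊥)
      [Ax]  ⊢ p1, p1⊥
      [Ax]  ⊢ p1, p1⊥
  [⊗]  ⊢ p1, p1, (p1⊥ ⊗ p1⊥)
    [Ax]  ⊢ p1, p1⊥
    [Ax]  ⊢ p1, p1⊥

Result: YES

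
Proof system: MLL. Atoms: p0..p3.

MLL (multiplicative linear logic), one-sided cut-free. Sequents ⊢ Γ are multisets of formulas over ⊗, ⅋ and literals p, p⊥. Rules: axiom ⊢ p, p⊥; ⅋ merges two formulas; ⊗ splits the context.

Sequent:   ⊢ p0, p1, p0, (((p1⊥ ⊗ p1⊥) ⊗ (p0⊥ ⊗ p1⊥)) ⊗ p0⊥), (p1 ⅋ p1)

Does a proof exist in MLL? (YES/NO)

Derivation (root first):
[⅋]  ⊢ p0, p1, p0, (((p1⊥ ⊗ p1⊥) ⊗ (p0⊥ ⊗ p1⊥)) ⊗ p0⊥), (p1 ⅋ p1)
  [⊗]  ⊢ p1, p1, p0, p1, p0, (((p1⊥ ⊗ p1⊥) ⊗ (p0⊥ ⊗ p1⊥)) ⊗ p0⊥)
    [⊗]  ⊢ p1, p1, p0, p1, ((p1⊥ ⊗ p1⊥) ⊗ (p0⊥ ⊗ p1⊥))
      [⊗]  ⊢ p1, p1, (p1⊥ ⊗ p1⊥)
        [Ax]  ⊢ p1, p1⊥
        [Ax]  ⊢ p1, p1⊥
      [⊗]  ⊢ p0, p1, (p0⊥ ⊗ p1⊥)
        [Ax]  ⊢ p0, p0⊥
        [Ax]  ⊢ p1, p1⊥
    [Ax]  ⊢ p0, p0⊥

Result: YES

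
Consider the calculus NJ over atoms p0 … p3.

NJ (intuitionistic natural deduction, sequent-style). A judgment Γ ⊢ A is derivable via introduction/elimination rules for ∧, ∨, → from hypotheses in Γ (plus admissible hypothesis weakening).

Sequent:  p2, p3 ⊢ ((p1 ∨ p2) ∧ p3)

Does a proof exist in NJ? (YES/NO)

Proof tree:
[∧I] p2, p3 ⊢ ((p1 ∨ p2) ∧ p3)
  [∨I₂] p2 ⊢ (p1 ∨ p2)
    [Ax] p2 ⊢ p2
  [Ax] p3 ⊢ p3

Result: YES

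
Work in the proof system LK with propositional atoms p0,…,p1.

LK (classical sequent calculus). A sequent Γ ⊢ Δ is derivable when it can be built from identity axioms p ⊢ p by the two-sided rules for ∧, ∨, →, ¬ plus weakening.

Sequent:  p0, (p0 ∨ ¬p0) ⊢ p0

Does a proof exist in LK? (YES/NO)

Derivation (root first):
[∨L] p0, (p0 ∨ ¬p0) ⊢ p0
  [WL] p0, p0 ⊢ p0
    [Ax] p0 ⊢ p0
  [¬L] p0, ¬p0 ⊢ 
    [Ax] p0 ⊢ p0

Result: YES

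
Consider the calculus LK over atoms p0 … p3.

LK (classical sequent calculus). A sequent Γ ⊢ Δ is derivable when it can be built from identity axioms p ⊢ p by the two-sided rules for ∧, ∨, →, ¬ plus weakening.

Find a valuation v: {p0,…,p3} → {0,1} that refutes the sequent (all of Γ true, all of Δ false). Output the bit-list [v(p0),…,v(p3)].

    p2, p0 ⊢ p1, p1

Search for a countermodel by truth-table:
  v=0000: Γ:[p2=F, p0=F] Δ:[p1=F, p1=F] refutes=False
  v=0001: Γ:[p2=F, p0=F] Δ:[p1=F, p1=F] refutes=False
  v=0010: Γ:[p2=T, p0=F] Δ:[p1=F, p1=F] refutes=False
  v=0011: Γ:[p2=T, p0=F] Δ:[p1=F, p1=F] refutes=False
  v=0100: Γ:[p2=F, p0=F] Δ:[p1=T, p1=T] refutes=False
  v=0101: Γ:[p2=F, p0=F] Δ:[p1=T, p1=T] refutes=False
  v=0110: Γ:[p2=T, p0=F] Δ:[p1=T, p1=T] refutes=False
  v=0111: Γ:[p2=T, p0=F] Δ:[p1=T, p1=T] refutes=False
  v=1000: Γ:[p2=F, p0=T] Δ:[p1=F, p1=F] refutes=False
  v=1001: Γ:[p2=F, p0=T] Δ:[p1=F, p1=F] refutes=False
  v=1010: Γ:[p2=T, p0=T] Δ:[p1=F, p1=F] refutes=True  ← countermodel

Result: [1, 0, 1, 0]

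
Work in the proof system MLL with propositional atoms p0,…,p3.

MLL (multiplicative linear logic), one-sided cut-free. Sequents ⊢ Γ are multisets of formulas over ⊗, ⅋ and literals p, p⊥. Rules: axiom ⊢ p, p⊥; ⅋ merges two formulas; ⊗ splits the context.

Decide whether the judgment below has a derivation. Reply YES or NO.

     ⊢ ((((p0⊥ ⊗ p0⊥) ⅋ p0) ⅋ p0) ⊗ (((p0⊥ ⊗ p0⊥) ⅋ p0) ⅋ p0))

Derivation trace:
[⊗]  ⊢ ((((p0⊥ ⊗ p0⊥) ⅋ p0) ⅋ p0) ⊗ (((p0⊥ ⊗ p0⊥) ⅋ p0) ⅋ p0))
  [⅋]  ⊢ (((p0⊥ ⊗ p0⊥) ⅋ p0) ⅋ p0)
    [⅋]  ⊢ p0, ((p0⊥ ⊗ p0⊥) ⅋ p0)
      [⊗]  ⊢ p0, p0, (p0⊥ ⊗ p0⊥)
        [Ax]  ⊢ p0, p0⊥
        [Ax]  ⊢ p0, p0⊥
  [⅋]  ⊢ (((p0⊥ ⊗ p0⊥) ⅋ p0) ⅋ p0)
    [⅋]  ⊢ p0, ((p0⊥ ⊗ p0⊥) ⅋ p0)
      [⊗]  ⊢ p0, p0, (p0⊥ ⊗ p0⊥)
        [Ax]  ⊢ p0, p0⊥
        [Ax]  ⊢ p0, p0⊥

Result: YES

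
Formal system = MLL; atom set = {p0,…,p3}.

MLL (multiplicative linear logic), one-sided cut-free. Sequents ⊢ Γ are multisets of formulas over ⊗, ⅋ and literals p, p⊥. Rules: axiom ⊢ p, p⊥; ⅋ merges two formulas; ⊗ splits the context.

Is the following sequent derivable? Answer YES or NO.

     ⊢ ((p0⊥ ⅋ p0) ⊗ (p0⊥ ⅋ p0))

Derivation (root first):
[⊗]  ⊢ ((p0⊥ ⅋ p0) ⊗ (p0⊥ ⅋ p0))
  [⅋]  ⊢ (p0⊥ ⅋ p0)
    [Ax]  ⊢ p0, p0⊥
  [⅋]  ⊢ (p0⊥ ⅋ p0)
    [Ax]  ⊢ p0, p0⊥

Result: YES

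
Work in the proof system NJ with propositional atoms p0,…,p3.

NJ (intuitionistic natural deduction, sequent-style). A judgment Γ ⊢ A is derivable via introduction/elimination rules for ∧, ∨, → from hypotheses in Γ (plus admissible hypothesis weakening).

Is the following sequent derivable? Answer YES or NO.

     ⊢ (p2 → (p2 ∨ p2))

Proof tree:
[→I]  ⊢ (p2 → (p2 ∨ p2))
  [∨I₂] p2 ⊢ (p2 ∨ p2)
    [Ax] p2 ⊢ p2

Result: YES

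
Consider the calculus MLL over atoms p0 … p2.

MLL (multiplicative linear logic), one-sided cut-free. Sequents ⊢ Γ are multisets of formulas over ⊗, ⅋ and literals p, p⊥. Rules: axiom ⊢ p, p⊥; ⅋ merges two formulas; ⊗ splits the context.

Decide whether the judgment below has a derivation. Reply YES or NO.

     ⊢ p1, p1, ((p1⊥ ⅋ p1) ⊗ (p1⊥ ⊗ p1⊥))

Proof tree:
[⊗]  ⊢ p1, p1, ((p1⊥ ⅋ p1) ⊗ (p1⊥ ⊗ p1⊥))
  [⅋]  ⊢ (p1⊥ ⅋ p1)
    [Ax]  ⊢ p1, p1⊥
  [⊗]  ⊢ p1, p1, (p1⊥ ⊗ p1⊥)
    [Ax]  ⊢ p1, p1⊥
    [Ax]  ⊢ p1, p1⊥

Result: YES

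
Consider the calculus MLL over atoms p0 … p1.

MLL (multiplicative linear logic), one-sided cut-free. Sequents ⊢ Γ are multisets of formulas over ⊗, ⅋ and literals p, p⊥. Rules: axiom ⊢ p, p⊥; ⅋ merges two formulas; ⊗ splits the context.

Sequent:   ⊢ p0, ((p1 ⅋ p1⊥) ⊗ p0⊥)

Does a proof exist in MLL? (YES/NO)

Derivation (root first):
[⊗]  ⊢ p0, ((p1 ⅋ p1⊥) ⊗ p0⊥)
  [⅋]  ⊢ (p1 ⅋ p1⊥)
    [Ax]  ⊢ p1, p1⊥
  [Ax]  ⊢ p0, p0⊥

Result: YES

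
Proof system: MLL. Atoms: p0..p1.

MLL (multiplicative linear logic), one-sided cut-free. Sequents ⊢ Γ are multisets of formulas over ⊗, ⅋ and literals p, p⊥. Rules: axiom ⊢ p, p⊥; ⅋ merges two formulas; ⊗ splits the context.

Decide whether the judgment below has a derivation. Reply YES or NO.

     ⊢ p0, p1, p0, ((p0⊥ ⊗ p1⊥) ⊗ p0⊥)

Derivation trace:
[⊗]  ⊢ p0, p1, p0, ((p0⊥ ⊗ p1⊥) ⊗ p0⊥)
  [⊗]  ⊢ p0, p1, (p0⊥ ⊗ p1⊥)
    [Ax]  ⊢ p0, p0⊥
    [Ax]  ⊢ p1, p1⊥
  [Ax]  ⊢ p0, p0⊥

Result: YES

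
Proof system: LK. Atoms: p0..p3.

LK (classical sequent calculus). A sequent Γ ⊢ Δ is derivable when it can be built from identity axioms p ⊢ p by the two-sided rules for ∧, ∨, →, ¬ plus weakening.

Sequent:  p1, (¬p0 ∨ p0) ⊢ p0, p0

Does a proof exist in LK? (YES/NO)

Truth-table refutation:
  v=0000: Γ:[p1=F, (¬p0 ∨ p0)=T] Δ:[p0=F, p0=F] refutes=False
  v=0001: Γ:[p1=F, (¬p0 ∨ p0)=T] Δ:[p0=F, p0=F] refutes=False
  v=0010: Γ:[p1=F, (¬p0 ∨ p0)=T] Δ:[p0=F, p0=F] refutes=False
  v=0011: Γ:[p1=F, (¬p0 ∨ p0)=T] Δ:[p0=F, p0=F] refutes=False
  v=0100: Γ:[p1=T, (¬p0 ∨ p0)=T] Δ:[p0=F, p0=F] refutes=True  ← countermodel

Result: NO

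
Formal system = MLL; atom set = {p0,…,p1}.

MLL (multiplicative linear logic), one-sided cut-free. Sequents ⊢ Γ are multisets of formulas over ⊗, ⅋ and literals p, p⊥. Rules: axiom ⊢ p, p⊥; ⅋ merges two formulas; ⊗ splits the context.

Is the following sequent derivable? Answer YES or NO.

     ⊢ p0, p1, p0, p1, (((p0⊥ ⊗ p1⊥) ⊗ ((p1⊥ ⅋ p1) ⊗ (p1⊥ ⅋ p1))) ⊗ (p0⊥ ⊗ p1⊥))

Derivation trace:
[⊗]  ⊢ p0, p1, p0, p1, (((p0⊥ ⊗ p1⊥) ⊗ ((p1⊥ ⅋ p1) ⊗ (p1⊥ ⅋ p1))) ⊗ (p0⊥ ⊗ p1⊥))
  [⊗]  ⊢ p0, p1, ((p0⊥ ⊗ p1⊥) ⊗ ((p1⊥ ⅋ p1) ⊗ (p1⊥ ⅋ p1)))
    [⊗]  ⊢ p0, p1, (p0⊥ ⊗ p1⊥)
      [Ax]  ⊢ p0, p0⊥
      [Ax]  ⊢ p1, p1⊥
    [⊗]  ⊢ ((p1⊥ ⅋ p1) ⊗ (p1⊥ ⅋ p1))
      [⅋]  ⊢ (p1⊥ ⅋ p1)
        [Ax]  ⊢ p1, p1⊥
      [⅋]  ⊢ (p1⊥ ⅋ p1)
        [Ax]  ⊢ p1, p1⊥
  [⊗]  ⊢ p0, p1, (p0⊥ ⊗ p1⊥)
    [Ax]  ⊢ p0, p0⊥
    [Ax]  ⊢ p1, p1⊥

Result: YES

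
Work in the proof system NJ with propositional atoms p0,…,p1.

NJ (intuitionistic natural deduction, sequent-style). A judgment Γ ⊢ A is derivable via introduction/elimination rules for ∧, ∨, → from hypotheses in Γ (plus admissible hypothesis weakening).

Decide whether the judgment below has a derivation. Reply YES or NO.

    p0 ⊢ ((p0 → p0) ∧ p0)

Derivation trace:
[∧I] p0 ⊢ ((p0 → p0) ∧ p0)
  [→I]  ⊢ (p0 → p0)
    [Ax] p0 ⊢ p0
  [Ax] p0 ⊢ p0

Result: YES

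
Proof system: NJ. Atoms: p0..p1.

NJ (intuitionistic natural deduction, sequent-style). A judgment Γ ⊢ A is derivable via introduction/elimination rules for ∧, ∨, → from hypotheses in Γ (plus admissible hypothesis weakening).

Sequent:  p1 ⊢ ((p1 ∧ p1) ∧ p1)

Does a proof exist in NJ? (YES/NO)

Proof tree:
[∧I] p1 ⊢ ((p1 ∧ p1) ∧ p1)
  [∧I] p1 ⊢ (p1 ∧ p1)
    [Ax] p1 ⊢ p1
    [Ax] p1 ⊢ p1
  [Ax] p1 ⊢ p1

Result: YES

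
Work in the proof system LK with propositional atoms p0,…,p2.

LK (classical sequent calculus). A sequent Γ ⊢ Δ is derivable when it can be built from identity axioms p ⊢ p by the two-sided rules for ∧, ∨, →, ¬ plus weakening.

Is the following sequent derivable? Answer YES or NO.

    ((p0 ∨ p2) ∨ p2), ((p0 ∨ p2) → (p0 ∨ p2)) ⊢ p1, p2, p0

Derivation (root first):
[→L] ((p0 ∨ p2) ∨ p2), ((p0 ∨ p2) → (p0 ∨ p2)) ⊢ p1, p2, p0
  [∨R] ((p0 ∨ p2) ∨ p2) ⊢ p1, (p0 ∨ p2)
    [∨L] ((p0 ∨ p2) ∨ p2) ⊢ p1, p2, p0
      [∨L] (p0 ∨ p2) ⊢ p2, p0
        [Ax] p0 ⊢ p0
        [Ax] p2 ⊢ p2
      [WR] p2 ⊢ p2, p1
        [Ax] p2 ⊢ p2
  [WR] (p0 ∨ p2) ⊢ p2, p0, p0
    [∨L] (p0 ∨ p2) ⊢ p2, p0
      [Ax] p0 ⊢ p0
      [Ax] p2 ⊢ p2

Result: YES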